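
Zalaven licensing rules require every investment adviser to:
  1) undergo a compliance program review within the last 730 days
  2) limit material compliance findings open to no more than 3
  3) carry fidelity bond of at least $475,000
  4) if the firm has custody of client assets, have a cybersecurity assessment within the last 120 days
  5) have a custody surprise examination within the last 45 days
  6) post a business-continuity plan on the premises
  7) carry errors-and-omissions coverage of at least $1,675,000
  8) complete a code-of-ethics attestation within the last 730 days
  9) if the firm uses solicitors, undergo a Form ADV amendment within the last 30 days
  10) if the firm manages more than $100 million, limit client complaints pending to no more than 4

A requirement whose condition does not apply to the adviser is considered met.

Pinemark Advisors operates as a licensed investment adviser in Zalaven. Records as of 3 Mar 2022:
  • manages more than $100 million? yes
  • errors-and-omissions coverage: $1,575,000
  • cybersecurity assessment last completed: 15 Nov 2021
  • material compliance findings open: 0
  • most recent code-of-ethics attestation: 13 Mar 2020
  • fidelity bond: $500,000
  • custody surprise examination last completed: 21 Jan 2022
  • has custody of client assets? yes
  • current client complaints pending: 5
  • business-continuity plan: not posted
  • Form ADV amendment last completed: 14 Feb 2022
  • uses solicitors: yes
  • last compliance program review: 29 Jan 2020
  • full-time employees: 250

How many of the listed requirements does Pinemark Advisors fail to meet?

1. compliance program review 764 days ago vs limit 730 → not met
2. material compliance findings open 0 ≤ 3 → met
3. fidelity bond $500,000 ≥ $475,000 → met
4. condition 'has custody of client assets' holds; cybersecurity assessment 108 days ago vs limit 120 → met
5. custody surprise examination 41 days ago vs limit 45 → met
6. business-continuity plan absent → not met
7. errors-and-omissions coverage $1,575,000 < $1,675,000 → not met
8. code-of-ethics attestation 720 days ago vs limit 730 → met
9. condition 'uses solicitors' holds; Form ADV amendment 17 days ago vs limit 30 → met
10. condition 'manages more than $100 million' holds; client complaints pending 5 > 4 → not met
Not met: 4 of 10

4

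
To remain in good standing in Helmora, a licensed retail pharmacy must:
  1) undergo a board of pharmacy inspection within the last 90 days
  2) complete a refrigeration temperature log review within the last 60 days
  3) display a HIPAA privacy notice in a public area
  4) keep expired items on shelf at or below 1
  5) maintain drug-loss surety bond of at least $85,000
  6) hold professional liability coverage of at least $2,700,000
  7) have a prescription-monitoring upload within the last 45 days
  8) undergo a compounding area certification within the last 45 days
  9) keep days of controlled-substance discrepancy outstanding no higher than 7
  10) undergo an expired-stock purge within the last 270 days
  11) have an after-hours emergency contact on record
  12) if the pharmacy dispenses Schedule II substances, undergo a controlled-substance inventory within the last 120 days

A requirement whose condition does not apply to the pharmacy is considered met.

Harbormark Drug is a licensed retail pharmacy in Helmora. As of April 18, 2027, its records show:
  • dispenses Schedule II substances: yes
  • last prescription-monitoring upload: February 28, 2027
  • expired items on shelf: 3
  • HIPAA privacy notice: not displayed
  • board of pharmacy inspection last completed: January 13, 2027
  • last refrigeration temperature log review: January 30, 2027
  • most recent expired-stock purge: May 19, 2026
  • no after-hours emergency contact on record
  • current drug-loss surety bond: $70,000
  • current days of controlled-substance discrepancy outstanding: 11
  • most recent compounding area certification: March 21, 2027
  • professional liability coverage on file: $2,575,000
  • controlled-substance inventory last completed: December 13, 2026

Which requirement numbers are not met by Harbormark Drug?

1, 2, 3, 4, 5, 6, 7, 9, 10, 11, 12

1. board of pharmacy inspection 95 days ago vs limit 90 → not met
2. refrigeration temperature log review 78 days ago vs limit 60 → not met
3. HIPAA privacy notice absent → not met
4. expired items on shelf 3 > 1 → not met
5. drug-loss surety bond $70,000 < $85,000 → not met
6. professional liability coverage $2,575,000 < $2,700,000 → not met
7. prescription-monitoring upload 49 days ago vs limit 45 → not met
8. compounding area certification 28 days ago vs limit 45 → met
9. days of controlled-substance discrepancy outstanding 11 > 7 → not met
10. expired-stock purge 334 days ago vs limit 270 → not met
11. after-hours emergency contact absent → not met
12. condition 'dispenses Schedule II substances' holds; controlled-substance inventory 126 days ago vs limit 120 → not met
Not met: 1, 2, 3, 4, 5, 6, 7, 9, 10, 11, 12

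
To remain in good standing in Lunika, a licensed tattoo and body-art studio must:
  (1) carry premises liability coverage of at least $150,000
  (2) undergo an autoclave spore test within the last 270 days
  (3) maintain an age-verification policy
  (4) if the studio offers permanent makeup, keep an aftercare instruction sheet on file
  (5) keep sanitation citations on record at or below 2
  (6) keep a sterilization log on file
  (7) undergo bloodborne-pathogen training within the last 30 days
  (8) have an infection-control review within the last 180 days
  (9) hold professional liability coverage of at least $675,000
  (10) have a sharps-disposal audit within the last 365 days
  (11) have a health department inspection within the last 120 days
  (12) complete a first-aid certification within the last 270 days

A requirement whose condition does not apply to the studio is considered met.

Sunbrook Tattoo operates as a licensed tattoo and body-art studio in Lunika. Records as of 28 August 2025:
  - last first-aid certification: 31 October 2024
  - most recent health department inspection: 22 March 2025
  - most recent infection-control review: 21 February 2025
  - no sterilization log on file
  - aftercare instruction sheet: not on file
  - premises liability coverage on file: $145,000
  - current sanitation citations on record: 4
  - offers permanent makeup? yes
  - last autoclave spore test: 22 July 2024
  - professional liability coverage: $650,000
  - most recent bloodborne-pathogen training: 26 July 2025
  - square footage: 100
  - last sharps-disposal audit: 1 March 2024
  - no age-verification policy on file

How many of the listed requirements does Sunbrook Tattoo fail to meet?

1. premises liability coverage $145,000 < $150,000 → not met
2. autoclave spore test 402 days ago vs limit 270 → not met
3. age-verification policy absent → not met
4. condition 'offers permanent makeup' holds; aftercare instruction sheet absent → not met
5. sanitation citations on record 4 > 2 → not met
6. sterilization log absent → not met
7. bloodborne-pathogen training 33 days ago vs limit 30 → not met
8. infection-control review 188 days ago vs limit 180 → not met
9. professional liability coverage $650,000 < $675,000 → not met
10. sharps-disposal audit 545 days ago vs limit 365 → not met
11. health department inspection 159 days ago vs limit 120 → not met
12. first-aid certification 301 days ago vs limit 270 → not met
Not met: 12 of 12

12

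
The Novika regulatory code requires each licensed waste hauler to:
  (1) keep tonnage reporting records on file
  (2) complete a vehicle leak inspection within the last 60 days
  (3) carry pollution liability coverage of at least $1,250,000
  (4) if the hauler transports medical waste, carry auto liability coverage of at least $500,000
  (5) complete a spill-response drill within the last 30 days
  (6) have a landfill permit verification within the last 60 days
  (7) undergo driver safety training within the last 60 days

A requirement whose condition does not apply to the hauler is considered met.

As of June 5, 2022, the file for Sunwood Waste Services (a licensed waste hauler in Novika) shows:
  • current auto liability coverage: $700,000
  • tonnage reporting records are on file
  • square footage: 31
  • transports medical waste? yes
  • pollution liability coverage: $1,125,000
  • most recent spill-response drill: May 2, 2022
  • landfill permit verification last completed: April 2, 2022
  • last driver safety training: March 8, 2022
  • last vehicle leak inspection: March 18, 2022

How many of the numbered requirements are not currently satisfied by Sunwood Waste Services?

5

1. tonnage reporting records present → met
2. vehicle leak inspection 79 days ago vs limit 60 → not met
3. pollution liability coverage $1,125,000 < $1,250,000 → not met
4. condition 'transports medical waste' holds; auto liability coverage $700,000 ≥ $500,000 → met
5. spill-response drill 34 days ago vs limit 30 → not met
6. landfill permit verification 64 days ago vs limit 60 → not met
7. driver safety training 89 days ago vs limit 60 → not met
Not met: 5 of 7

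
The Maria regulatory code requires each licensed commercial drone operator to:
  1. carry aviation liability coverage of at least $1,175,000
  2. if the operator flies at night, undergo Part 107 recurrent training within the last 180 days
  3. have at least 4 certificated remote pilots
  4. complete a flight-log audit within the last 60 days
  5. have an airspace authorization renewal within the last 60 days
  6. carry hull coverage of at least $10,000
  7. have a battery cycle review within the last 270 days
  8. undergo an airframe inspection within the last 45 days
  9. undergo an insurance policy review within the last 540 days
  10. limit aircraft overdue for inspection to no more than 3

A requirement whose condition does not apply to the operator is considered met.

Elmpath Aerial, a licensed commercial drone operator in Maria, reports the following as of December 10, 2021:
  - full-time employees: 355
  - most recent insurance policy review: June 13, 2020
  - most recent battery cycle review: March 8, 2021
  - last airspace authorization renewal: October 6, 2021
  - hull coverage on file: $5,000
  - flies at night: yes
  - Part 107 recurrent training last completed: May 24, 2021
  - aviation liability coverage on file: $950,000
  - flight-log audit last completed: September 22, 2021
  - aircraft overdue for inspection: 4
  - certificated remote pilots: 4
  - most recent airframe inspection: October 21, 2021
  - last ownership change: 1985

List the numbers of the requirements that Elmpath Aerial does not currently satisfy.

1. aviation liability coverage $950,000 < $1,175,000 → not met
2. condition 'flies at night' holds; Part 107 recurrent training 200 days ago vs limit 180 → not met
3. certificated remote pilots 4 ≥ 4 → met
4. flight-log audit 79 days ago vs limit 60 → not met
5. airspace authorization renewal 65 days ago vs limit 60 → not met
6. hull coverage $5,000 < $10,000 → not met
7. battery cycle review 277 days ago vs limit 270 → not met
8. airframe inspection 50 days ago vs limit 45 → not met
9. insurance policy review 545 days ago vs limit 540 → not met
10. aircraft overdue for inspection 4 > 3 → not met
Not met: 1, 2, 4, 5, 6, 7, 8, 9, 10

1, 2, 4, 5, 6, 7, 8, 9, 10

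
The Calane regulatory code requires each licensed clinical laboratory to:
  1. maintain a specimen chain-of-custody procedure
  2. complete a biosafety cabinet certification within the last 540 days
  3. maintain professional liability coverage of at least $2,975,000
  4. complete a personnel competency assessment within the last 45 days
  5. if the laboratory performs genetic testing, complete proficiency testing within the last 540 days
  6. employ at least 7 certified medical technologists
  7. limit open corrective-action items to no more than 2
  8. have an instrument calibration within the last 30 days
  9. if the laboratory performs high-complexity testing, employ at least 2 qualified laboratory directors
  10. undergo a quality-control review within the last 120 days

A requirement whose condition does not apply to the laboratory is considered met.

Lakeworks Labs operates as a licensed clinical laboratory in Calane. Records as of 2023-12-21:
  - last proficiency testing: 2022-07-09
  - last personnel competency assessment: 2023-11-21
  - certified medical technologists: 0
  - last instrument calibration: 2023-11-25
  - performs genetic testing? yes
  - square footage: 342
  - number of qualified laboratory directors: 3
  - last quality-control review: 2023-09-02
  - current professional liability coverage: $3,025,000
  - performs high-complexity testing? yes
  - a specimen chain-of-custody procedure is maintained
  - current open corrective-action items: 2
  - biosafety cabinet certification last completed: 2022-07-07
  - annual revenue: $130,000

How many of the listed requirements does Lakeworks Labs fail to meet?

1. specimen chain-of-custody procedure present → met
2. biosafety cabinet certification 532 days ago vs limit 540 → met
3. professional liability coverage $3,025,000 ≥ $2,975,000 → met
4. personnel competency assessment 30 days ago vs limit 45 → met
5. condition 'performs genetic testing' holds; proficiency testing 530 days ago vs limit 540 → met
6. certified medical technologists 0 < 7 → not met
7. open corrective-action items 2 ≤ 2 → met
8. instrument calibration 26 days ago vs limit 30 → met
9. condition 'performs high-complexity testing' holds; qualified laboratory directors 3 ≥ 2 → met
10. quality-control review 110 days ago vs limit 120 → met
Not met: 1 of 10

1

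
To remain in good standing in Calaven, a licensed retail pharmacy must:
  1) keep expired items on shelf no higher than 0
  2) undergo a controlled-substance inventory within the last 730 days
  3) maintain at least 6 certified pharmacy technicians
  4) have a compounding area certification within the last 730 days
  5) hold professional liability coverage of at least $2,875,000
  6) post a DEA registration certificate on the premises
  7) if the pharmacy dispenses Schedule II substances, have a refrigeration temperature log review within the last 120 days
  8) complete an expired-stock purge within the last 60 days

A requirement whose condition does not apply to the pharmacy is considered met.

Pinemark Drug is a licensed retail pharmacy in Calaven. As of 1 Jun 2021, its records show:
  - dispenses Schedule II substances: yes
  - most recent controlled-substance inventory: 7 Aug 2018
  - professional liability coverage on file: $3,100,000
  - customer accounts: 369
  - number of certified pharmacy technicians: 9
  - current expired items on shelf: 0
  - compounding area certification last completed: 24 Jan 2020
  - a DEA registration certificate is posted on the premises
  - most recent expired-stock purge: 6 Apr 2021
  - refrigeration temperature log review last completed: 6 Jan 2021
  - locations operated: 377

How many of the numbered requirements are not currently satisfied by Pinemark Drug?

1. expired items on shelf 0 ≤ 0 → met
2. controlled-substance inventory 1029 days ago vs limit 730 → not met
3. certified pharmacy technicians 9 ≥ 6 → met
4. compounding area certification 494 days ago vs limit 730 → met
5. professional liability coverage $3,100,000 ≥ $2,875,000 → met
6. DEA registration certificate present → met
7. condition 'dispenses Schedule II substances' holds; refrigeration temperature log review 146 days ago vs limit 120 → not met
8. expired-stock purge 56 days ago vs limit 60 → met
Not met: 2 of 8

2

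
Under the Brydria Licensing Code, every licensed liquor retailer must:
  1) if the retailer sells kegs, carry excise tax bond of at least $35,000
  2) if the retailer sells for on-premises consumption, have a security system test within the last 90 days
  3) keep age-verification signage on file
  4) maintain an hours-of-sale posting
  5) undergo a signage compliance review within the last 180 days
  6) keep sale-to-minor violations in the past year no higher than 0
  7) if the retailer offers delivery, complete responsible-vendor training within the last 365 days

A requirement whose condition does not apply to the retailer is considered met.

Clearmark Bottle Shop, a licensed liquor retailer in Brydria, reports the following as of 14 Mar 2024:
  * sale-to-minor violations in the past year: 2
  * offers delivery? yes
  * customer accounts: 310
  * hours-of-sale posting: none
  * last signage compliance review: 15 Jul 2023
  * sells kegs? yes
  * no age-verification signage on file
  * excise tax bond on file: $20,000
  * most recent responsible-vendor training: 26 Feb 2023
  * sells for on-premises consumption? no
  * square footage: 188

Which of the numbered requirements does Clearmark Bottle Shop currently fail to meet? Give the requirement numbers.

1. condition 'sells kegs' holds; excise tax bond $20,000 < $35,000 → not met
2. condition 'sells for on-premises consumption' does not hold → requirement n/a → met
3. age-verification signage absent → not met
4. hours-of-sale posting absent → not met
5. signage compliance review 243 days ago vs limit 180 → not met
6. sale-to-minor violations in the past year 2 > 0 → not met
7. condition 'offers delivery' holds; responsible-vendor training 382 days ago vs limit 365 → not met
Not met: 1, 3, 4, 5, 6, 7

1, 3, 4, 5, 6, 7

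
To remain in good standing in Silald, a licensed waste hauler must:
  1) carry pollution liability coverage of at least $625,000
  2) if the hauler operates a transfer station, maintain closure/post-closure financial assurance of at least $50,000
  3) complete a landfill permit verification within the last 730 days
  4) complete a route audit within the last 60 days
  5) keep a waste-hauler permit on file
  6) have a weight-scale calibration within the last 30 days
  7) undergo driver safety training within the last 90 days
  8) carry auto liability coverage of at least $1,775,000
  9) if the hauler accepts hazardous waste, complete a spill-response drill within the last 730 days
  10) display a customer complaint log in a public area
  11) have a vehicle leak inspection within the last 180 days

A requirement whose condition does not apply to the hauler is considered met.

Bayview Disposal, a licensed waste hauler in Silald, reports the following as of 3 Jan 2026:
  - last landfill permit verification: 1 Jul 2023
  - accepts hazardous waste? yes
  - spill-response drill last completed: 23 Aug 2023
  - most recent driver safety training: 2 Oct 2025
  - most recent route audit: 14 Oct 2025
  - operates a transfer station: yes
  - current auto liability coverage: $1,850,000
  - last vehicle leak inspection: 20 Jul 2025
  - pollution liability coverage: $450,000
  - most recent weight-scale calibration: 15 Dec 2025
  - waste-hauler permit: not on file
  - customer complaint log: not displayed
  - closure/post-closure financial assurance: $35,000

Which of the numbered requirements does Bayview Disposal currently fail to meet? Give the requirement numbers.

1. pollution liability coverage $450,000 < $625,000 → not met
2. condition 'operates a transfer station' holds; closure/post-closure financial assurance $35,000 < $50,000 → not met
3. landfill permit verification 917 days ago vs limit 730 → not met
4. route audit 81 days ago vs limit 60 → not met
5. waste-hauler permit absent → not met
6. weight-scale calibration 19 days ago vs limit 30 → met
7. driver safety training 93 days ago vs limit 90 → not met
8. auto liability coverage $1,850,000 ≥ $1,775,000 → met
9. condition 'accepts hazardous waste' holds; spill-response drill 864 days ago vs limit 730 → not met
10. customer complaint log absent → not met
11. vehicle leak inspection 167 days ago vs limit 180 → met
Not met: 1, 2, 3, 4, 5, 7, 9, 10

1, 2, 3, 4, 5, 7, 9, 10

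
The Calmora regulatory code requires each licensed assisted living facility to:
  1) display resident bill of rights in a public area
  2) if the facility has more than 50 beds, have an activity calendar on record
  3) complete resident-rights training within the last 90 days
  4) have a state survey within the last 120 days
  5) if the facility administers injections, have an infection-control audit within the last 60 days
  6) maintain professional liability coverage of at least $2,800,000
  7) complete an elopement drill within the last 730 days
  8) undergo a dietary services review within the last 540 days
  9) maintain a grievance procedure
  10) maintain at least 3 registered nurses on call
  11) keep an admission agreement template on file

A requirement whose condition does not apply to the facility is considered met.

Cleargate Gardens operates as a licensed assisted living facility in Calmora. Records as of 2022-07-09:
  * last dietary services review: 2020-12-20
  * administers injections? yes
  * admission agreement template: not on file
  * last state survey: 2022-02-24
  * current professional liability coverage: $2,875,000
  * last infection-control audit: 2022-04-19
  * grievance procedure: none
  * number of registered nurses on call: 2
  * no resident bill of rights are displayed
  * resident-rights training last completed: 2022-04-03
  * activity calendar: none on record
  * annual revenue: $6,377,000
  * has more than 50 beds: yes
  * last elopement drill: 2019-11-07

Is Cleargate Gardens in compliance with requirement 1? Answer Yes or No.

No

1. resident bill of rights absent → not met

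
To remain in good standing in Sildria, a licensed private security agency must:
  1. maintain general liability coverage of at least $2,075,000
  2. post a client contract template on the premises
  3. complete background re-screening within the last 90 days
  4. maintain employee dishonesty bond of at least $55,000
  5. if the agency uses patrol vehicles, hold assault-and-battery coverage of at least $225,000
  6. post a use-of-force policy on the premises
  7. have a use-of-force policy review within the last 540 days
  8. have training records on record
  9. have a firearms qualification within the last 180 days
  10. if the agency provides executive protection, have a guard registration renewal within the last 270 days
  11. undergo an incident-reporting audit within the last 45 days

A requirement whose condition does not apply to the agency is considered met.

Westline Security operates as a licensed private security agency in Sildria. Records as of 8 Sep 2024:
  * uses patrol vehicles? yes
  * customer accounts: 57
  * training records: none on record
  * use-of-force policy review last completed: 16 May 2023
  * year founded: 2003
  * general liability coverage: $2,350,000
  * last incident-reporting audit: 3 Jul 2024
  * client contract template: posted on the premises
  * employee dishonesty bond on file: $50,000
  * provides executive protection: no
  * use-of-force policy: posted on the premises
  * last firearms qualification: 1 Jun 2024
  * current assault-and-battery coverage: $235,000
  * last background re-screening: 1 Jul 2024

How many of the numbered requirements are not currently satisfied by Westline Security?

3

1. general liability coverage $2,350,000 ≥ $2,075,000 → met
2. client contract template present → met
3. background re-screening 69 days ago vs limit 90 → met
4. employee dishonesty bond $50,000 < $55,000 → not met
5. condition 'uses patrol vehicles' holds; assault-and-battery coverage $235,000 ≥ $225,000 → met
6. use-of-force policy present → met
7. use-of-force policy review 481 days ago vs limit 540 → met
8. training records absent → not met
9. firearms qualification 99 days ago vs limit 180 → met
10. condition 'provides executive protection' does not hold → requirement n/a → met
11. incident-reporting audit 67 days ago vs limit 45 → not met
Not met: 3 of 11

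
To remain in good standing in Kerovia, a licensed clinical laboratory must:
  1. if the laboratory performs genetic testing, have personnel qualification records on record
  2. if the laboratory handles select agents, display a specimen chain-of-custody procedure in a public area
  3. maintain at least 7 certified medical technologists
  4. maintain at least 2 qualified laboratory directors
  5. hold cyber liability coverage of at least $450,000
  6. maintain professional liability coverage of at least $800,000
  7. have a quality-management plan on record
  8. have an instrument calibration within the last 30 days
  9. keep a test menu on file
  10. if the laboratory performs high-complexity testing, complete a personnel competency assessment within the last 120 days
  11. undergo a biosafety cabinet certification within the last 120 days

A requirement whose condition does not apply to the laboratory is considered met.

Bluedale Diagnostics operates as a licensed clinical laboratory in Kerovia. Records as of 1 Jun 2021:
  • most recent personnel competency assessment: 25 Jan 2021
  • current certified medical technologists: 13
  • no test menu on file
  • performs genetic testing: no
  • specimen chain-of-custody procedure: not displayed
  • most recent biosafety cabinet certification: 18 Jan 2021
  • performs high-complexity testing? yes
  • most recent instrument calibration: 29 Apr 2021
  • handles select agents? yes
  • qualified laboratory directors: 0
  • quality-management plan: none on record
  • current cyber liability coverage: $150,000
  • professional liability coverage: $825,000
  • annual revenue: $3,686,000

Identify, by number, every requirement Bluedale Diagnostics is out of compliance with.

2, 4, 5, 7, 8, 9, 10, 11

1. condition 'performs genetic testing' does not hold → requirement n/a → met
2. condition 'handles select agents' holds; specimen chain-of-custody procedure absent → not met
3. certified medical technologists 13 ≥ 7 → met
4. qualified laboratory directors 0 < 2 → not met
5. cyber liability coverage $150,000 < $450,000 → not met
6. professional liability coverage $825,000 ≥ $800,000 → met
7. quality-management plan absent → not met
8. instrument calibration 33 days ago vs limit 30 → not met
9. test menu absent → not met
10. condition 'performs high-complexity testing' holds; personnel competency assessment 127 days ago vs limit 120 → not met
11. biosafety cabinet certification 134 days ago vs limit 120 → not met
Not met: 2, 4, 5, 7, 8, 9, 10, 11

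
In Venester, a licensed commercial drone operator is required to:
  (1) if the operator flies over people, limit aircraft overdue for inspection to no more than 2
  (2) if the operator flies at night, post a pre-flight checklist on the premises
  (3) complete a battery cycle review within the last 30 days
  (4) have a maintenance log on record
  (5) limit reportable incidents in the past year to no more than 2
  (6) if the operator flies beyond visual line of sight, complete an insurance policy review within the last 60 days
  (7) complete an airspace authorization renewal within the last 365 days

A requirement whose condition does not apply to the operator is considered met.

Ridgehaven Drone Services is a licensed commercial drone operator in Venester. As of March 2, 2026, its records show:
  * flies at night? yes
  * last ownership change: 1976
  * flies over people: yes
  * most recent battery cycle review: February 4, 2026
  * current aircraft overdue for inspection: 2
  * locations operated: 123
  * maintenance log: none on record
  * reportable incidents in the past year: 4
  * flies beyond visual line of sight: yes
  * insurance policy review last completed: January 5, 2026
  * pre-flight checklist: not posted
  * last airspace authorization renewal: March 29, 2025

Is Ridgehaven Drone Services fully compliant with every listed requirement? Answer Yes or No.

No

1. condition 'flies over people' holds; aircraft overdue for inspection 2 ≤ 2 → met
2. condition 'flies at night' holds; pre-flight checklist absent → not met
3. battery cycle review 26 days ago vs limit 30 → met
4. maintenance log absent → not met
5. reportable incidents in the past year 4 > 2 → not met
6. condition 'flies beyond visual line of sight' holds; insurance policy review 56 days ago vs limit 60 → met
7. airspace authorization renewal 338 days ago vs limit 365 → met
Not met: 2, 4, 5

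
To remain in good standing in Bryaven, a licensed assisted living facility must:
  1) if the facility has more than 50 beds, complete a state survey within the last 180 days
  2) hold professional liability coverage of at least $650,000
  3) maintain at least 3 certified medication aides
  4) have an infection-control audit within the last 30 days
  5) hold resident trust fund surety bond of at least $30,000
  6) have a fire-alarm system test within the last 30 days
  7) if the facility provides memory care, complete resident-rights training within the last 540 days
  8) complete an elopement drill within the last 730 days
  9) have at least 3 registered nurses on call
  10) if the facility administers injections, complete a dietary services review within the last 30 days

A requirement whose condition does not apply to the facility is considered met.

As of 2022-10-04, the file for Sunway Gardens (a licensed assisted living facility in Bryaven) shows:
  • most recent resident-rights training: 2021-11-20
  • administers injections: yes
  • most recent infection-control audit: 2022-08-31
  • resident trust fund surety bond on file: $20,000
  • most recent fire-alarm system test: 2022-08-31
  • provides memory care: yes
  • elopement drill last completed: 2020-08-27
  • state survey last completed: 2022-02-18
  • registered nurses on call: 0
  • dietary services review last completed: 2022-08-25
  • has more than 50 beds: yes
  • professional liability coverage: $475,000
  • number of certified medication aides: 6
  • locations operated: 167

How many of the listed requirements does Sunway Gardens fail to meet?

8

1. condition 'has more than 50 beds' holds; state survey 228 days ago vs limit 180 → not met
2. professional liability coverage $475,000 < $650,000 → not met
3. certified medication aides 6 ≥ 3 → met
4. infection-control audit 34 days ago vs limit 30 → not met
5. resident trust fund surety bond $20,000 < $30,000 → not met
6. fire-alarm system test 34 days ago vs limit 30 → not met
7. condition 'provides memory care' holds; resident-rights training 318 days ago vs limit 540 → met
8. elopement drill 768 days ago vs limit 730 → not met
9. registered nurses on call 0 < 3 → not met
10. condition 'administers injections' holds; dietary services review 40 days ago vs limit 30 → not met
Not met: 8 of 10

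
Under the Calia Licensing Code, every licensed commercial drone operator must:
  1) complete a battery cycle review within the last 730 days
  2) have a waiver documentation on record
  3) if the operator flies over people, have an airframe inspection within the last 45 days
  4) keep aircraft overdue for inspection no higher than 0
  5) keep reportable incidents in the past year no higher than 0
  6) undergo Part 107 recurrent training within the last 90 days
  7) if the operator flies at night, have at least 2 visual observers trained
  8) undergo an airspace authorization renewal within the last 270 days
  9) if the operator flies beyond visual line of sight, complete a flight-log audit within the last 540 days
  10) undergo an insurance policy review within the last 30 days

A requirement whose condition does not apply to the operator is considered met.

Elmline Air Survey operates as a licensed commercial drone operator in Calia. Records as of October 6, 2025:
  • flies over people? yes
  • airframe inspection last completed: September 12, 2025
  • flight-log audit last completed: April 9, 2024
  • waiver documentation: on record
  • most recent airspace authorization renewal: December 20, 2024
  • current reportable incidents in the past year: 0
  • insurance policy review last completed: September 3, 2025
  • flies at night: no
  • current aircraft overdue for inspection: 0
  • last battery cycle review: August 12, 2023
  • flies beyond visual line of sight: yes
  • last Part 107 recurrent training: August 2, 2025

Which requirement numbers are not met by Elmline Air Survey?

1, 8, 9, 10

1. battery cycle review 786 days ago vs limit 730 → not met
2. waiver documentation present → met
3. condition 'flies over people' holds; airframe inspection 24 days ago vs limit 45 → met
4. aircraft overdue for inspection 0 ≤ 0 → met
5. reportable incidents in the past year 0 ≤ 0 → met
6. Part 107 recurrent training 65 days ago vs limit 90 → met
7. condition 'flies at night' does not hold → requirement n/a → met
8. airspace authorization renewal 290 days ago vs limit 270 → not met
9. condition 'flies beyond visual line of sight' holds; flight-log audit 545 days ago vs limit 540 → not met
10. insurance policy review 33 days ago vs limit 30 → not met
Not met: 1, 8, 9, 10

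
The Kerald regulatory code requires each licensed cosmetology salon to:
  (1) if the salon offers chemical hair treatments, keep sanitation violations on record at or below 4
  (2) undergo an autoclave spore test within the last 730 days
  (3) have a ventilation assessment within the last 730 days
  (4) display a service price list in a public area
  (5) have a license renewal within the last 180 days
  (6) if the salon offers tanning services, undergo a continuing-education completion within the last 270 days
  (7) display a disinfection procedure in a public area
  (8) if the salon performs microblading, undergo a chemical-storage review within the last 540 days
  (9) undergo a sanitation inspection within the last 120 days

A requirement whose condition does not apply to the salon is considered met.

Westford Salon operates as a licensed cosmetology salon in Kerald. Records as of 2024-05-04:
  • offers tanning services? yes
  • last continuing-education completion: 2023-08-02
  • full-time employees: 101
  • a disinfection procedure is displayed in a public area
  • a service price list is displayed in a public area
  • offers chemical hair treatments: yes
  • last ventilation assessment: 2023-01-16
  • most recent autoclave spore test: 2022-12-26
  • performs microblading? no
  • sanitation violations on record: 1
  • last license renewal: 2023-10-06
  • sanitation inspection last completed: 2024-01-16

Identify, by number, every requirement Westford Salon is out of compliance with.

5, 6

1. condition 'offers chemical hair treatments' holds; sanitation violations on record 1 ≤ 4 → met
2. autoclave spore test 495 days ago vs limit 730 → met
3. ventilation assessment 474 days ago vs limit 730 → met
4. service price list present → met
5. license renewal 211 days ago vs limit 180 → not met
6. condition 'offers tanning services' holds; continuing-education completion 276 days ago vs limit 270 → not met
7. disinfection procedure present → met
8. condition 'performs microblading' does not hold → requirement n/a → met
9. sanitation inspection 109 days ago vs limit 120 → met
Not met: 5, 6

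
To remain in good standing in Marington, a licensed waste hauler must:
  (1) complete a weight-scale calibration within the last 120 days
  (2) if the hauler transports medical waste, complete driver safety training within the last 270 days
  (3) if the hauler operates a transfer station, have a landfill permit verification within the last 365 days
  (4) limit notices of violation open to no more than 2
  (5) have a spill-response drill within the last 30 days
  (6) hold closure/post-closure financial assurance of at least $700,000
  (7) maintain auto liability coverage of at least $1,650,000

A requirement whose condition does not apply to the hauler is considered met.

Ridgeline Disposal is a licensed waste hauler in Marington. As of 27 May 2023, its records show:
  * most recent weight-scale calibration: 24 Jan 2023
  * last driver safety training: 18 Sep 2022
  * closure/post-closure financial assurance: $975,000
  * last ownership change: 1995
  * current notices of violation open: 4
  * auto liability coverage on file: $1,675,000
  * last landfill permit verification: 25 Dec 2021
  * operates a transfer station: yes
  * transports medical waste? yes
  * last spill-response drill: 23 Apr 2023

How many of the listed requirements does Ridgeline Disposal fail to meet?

4

1. weight-scale calibration 123 days ago vs limit 120 → not met
2. condition 'transports medical waste' holds; driver safety training 251 days ago vs limit 270 → met
3. condition 'operates a transfer station' holds; landfill permit verification 518 days ago vs limit 365 → not met
4. notices of violation open 4 > 2 → not met
5. spill-response drill 34 days ago vs limit 30 → not met
6. closure/post-closure financial assurance $975,000 ≥ $700,000 → met
7. auto liability coverage $1,675,000 ≥ $1,650,000 → met
Not met: 4 of 7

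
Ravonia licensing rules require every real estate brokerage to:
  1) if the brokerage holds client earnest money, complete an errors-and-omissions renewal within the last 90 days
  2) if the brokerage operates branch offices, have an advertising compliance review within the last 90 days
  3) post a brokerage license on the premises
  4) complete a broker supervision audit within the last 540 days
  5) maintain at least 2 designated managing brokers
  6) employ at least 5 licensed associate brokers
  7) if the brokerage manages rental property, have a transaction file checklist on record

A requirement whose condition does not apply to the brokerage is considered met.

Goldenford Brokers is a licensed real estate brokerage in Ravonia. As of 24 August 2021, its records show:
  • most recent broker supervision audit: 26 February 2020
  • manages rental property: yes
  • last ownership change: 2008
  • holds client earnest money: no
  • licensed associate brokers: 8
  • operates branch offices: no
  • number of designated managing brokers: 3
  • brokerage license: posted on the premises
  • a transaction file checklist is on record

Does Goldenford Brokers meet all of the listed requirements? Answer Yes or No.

No

1. condition 'holds client earnest money' does not hold → requirement n/a → met
2. condition 'operates branch offices' does not hold → requirement n/a → met
3. brokerage license present → met
4. broker supervision audit 545 days ago vs limit 540 → not met
5. designated managing brokers 3 ≥ 2 → met
6. licensed associate brokers 8 ≥ 5 → met
7. condition 'manages rental property' holds; transaction file checklist present → met
Not met: 4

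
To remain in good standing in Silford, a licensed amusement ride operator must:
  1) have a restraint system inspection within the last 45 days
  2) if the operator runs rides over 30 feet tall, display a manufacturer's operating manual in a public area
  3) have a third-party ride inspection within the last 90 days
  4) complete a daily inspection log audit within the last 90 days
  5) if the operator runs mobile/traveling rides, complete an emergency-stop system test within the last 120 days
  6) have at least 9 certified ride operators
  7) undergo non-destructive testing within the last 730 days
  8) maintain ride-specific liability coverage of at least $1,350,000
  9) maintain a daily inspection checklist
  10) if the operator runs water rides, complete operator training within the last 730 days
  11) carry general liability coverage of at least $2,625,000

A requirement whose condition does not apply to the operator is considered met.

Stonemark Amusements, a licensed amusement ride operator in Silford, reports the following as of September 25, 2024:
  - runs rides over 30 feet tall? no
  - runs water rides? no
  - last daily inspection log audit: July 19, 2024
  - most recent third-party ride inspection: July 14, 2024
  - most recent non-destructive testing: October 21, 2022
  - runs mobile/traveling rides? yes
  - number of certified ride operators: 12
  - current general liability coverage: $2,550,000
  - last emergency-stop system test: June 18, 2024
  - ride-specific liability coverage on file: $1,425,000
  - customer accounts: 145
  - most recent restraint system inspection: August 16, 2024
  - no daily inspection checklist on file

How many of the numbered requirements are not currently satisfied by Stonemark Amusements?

1. restraint system inspection 40 days ago vs limit 45 → met
2. condition 'runs rides over 30 feet tall' does not hold → requirement n/a → met
3. third-party ride inspection 73 days ago vs limit 90 → met
4. daily inspection log audit 68 days ago vs limit 90 → met
5. condition 'runs mobile/traveling rides' holds; emergency-stop system test 99 days ago vs limit 120 → met
6. certified ride operators 12 ≥ 9 → met
7. non-destructive testing 705 days ago vs limit 730 → met
8. ride-specific liability coverage $1,425,000 ≥ $1,350,000 → met
9. daily inspection checklist absent → not met
10. condition 'runs water rides' does not hold → requirement n/a → met
11. general liability coverage $2,550,000 < $2,625,000 → not met
Not met: 2 of 11

2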